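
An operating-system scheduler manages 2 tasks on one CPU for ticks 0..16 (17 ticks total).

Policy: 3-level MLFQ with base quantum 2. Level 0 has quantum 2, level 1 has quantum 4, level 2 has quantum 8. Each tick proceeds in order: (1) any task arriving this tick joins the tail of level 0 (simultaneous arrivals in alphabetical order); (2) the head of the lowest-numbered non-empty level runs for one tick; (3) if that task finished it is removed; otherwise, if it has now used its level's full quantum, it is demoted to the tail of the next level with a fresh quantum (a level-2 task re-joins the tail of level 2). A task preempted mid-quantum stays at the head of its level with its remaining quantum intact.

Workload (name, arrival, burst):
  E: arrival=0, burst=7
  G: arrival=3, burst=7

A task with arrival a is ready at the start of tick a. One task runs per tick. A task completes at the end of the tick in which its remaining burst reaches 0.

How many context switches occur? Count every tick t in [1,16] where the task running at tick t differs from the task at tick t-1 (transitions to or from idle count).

context switches = 6

t=0: L0/L1/L2 = E/-/- → run E
t=1: L0/L1/L2 = E/-/- → run E
t=2: L0/L1/L2 = -/E/- → run E
t=3: L0/L1/L2 = G/E/- → run G
t=4: L0/L1/L2 = G/E/- → run G
t=5: L0/L1/L2 = -/EG/- → run E
t=6: L0/L1/L2 = -/EG/- → run E
t=7: L0/L1/L2 = -/EG/- → run E
t=8: L0/L1/L2 = -/G/E → run G
t=9: L0/L1/L2 = -/G/E → run G
t=10: L0/L1/L2 = -/G/E → run G
t=11: L0/L1/L2 = -/G/E → run G
t=12: L0/L1/L2 = -/-/EG → run E
t=13: L0/L1/L2 = -/-/G → run G
t=14: (idle)
t=15: (idle)
t=16: (idle)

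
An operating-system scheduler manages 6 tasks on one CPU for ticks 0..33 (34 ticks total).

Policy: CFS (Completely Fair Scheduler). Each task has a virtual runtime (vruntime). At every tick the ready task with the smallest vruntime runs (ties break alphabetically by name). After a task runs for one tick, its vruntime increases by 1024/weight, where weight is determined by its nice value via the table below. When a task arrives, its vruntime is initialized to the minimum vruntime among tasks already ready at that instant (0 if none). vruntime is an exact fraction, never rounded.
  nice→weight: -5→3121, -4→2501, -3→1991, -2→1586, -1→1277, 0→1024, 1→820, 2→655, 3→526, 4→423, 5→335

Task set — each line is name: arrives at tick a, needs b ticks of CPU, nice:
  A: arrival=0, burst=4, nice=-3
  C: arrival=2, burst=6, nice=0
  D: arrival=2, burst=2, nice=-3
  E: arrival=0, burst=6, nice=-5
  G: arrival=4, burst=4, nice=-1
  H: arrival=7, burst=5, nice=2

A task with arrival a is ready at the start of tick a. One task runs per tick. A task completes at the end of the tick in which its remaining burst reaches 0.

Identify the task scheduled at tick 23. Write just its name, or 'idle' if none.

running at tick 23 = C

t=0: vr[A=0 E=0] → run A
t=1: vr[A=1024/1991 E=0] → run E
t=2: vr[A=1024/1991 C=1024/3121 D=1024/3121 E=1024/3121] → run C
t=3: vr[A=1024/1991 C=4145/3121 D=1024/3121 E=1024/3121] → run D
t=4: vr[A=1024/1991 C=4145/3121 D=5234688/6213911 E=1024/3121 G=1024/3121] → run E
t=5: vr[A=1024/1991 C=4145/3121 D=5234688/6213911 E=2048/3121 G=1024/3121] → run G
t=6: vr[A=1024/1991 C=4145/3121 D=5234688/6213911 E=2048/3121 G=4503552/3985517] → run A
t=7: vr[A=2048/1991 C=4145/3121 D=5234688/6213911 E=2048/3121 G=4503552/3985517 H=2048/3121] → run E
t=8: vr[A=2048/1991 C=4145/3121 D=5234688/6213911 E=3072/3121 G=4503552/3985517 H=2048/3121] → run H
t=9: vr[A=2048/1991 C=4145/3121 D=5234688/6213911 E=3072/3121 G=4503552/3985517 H=4537344/2044255] → run D
t=10: vr[A=2048/1991 C=4145/3121 E=3072/3121 G=4503552/3985517 H=4537344/2044255] → run E
t=11: vr[A=2048/1991 C=4145/3121 E=4096/3121 G=4503552/3985517 H=4537344/2044255] → run A
t=12: vr[A=3072/1991 C=4145/3121 E=4096/3121 G=4503552/3985517 H=4537344/2044255] → run G
t=13: vr[A=3072/1991 C=4145/3121 E=4096/3121 G=7699456/3985517 H=4537344/2044255] → run E
t=14: vr[A=3072/1991 C=4145/3121 E=5120/3121 G=7699456/3985517 H=4537344/2044255] → run C
t=15: vr[A=3072/1991 C=7266/3121 E=5120/3121 G=7699456/3985517 H=4537344/2044255] → run A
t=16: vr[C=7266/3121 E=5120/3121 G=7699456/3985517 H=4537344/2044255] → run E
t=17: vr[C=7266/3121 G=7699456/3985517 H=4537344/2044255] → run G
t=18: vr[C=7266/3121 G=10895360/3985517 H=4537344/2044255] → run H
t=19: vr[C=7266/3121 G=10895360/3985517 H=7733248/2044255] → run C
t=20: vr[C=10387/3121 G=10895360/3985517 H=7733248/2044255] → run G
t=21: vr[C=10387/3121 H=7733248/2044255] → run C
t=22: vr[C=13508/3121 H=7733248/2044255] → run H
t=23: vr[C=13508/3121 H=10929152/2044255] → run C
t=24: vr[C=16629/3121 H=10929152/2044255] → run C
t=25: vr[H=10929152/2044255] → run H
t=26: vr[H=14125056/2044255] → run H
t=27: (idle)
t=28: (idle)
t=29: (idle)
t=30: (idle)
t=31: (idle)
t=32: (idle)
t=33: (idle)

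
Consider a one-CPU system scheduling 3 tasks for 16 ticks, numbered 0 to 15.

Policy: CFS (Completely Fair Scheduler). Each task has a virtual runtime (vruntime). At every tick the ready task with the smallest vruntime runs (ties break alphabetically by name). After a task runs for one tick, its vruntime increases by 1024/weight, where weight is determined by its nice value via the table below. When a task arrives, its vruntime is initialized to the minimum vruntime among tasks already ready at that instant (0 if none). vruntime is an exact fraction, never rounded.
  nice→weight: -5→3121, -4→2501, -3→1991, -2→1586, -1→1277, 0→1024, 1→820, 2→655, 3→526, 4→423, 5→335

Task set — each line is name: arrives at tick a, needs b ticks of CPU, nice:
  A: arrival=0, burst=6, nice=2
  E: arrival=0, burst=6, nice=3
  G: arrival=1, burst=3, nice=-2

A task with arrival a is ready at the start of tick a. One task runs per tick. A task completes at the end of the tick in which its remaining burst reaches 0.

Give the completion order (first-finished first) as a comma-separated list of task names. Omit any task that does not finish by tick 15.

completion order = G, A, E

t=0: vr[A=0 E=0] → run A
t=1: vr[A=1024/655 E=0 G=0] → run E
t=2: vr[A=1024/655 E=512/263 G=0] → run G
t=3: vr[A=1024/655 E=512/263 G=512/793] → run G
t=4: vr[A=1024/655 E=512/263 G=1024/793] → run G
t=5: vr[A=1024/655 E=512/263] → run A
t=6: vr[A=2048/655 E=512/263] → run E
t=7: vr[A=2048/655 E=1024/263] → run A
t=8: vr[A=3072/655 E=1024/263] → run E
t=9: vr[A=3072/655 E=1536/263] → run A
t=10: vr[A=4096/655 E=1536/263] → run E
t=11: vr[A=4096/655 E=2048/263] → run A
t=12: vr[A=1024/131 E=2048/263] → run E
t=13: vr[A=1024/131 E=2560/263] → run A
t=14: vr[E=2560/263] → run E
t=15: (idle)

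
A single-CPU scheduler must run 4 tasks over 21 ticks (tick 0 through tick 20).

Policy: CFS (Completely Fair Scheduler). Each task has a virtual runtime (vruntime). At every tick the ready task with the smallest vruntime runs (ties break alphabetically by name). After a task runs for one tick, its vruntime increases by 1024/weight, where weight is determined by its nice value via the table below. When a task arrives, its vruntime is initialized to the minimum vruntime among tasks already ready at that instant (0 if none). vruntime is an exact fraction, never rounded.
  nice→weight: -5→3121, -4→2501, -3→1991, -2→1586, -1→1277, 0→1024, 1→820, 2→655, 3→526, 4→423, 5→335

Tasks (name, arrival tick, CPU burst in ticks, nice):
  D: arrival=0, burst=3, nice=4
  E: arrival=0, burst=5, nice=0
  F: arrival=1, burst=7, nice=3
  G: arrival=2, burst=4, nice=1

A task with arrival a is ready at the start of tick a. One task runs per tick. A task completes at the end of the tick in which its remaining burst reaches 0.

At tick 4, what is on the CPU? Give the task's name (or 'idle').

t=0: vr[D=0 E=0] → run D
t=1: vr[D=1024/423 E=0 F=0] → run E
t=2: vr[D=1024/423 E=1 F=0 G=0] → run F
t=3: vr[D=1024/423 E=1 F=512/263 G=0] → run G
t=4: vr[D=1024/423 E=1 F=512/263 G=256/205] → run E
t=5: vr[D=1024/423 E=2 F=512/263 G=256/205] → run G
t=6: vr[D=1024/423 E=2 F=512/263 G=512/205] → run F
t=7: vr[D=1024/423 E=2 F=1024/263 G=512/205] → run E
t=8: vr[D=1024/423 E=3 F=1024/263 G=512/205] → run D
t=9: vr[D=2048/423 E=3 F=1024/263 G=512/205] → run G
t=10: vr[D=2048/423 E=3 F=1024/263 G=768/205] → run E
t=11: vr[D=2048/423 E=4 F=1024/263 G=768/205] → run G
t=12: vr[D=2048/423 E=4 F=1024/263] → run F
t=13: vr[D=2048/423 E=4 F=1536/263] → run E
t=14: vr[D=2048/423 F=1536/263] → run D
t=15: vr[F=1536/263] → run F
t=16: vr[F=2048/263] → run F
t=17: vr[F=2560/263] → run F
t=18: vr[F=3072/263] → run F
t=19: (idle)
t=20: (idle)

running at tick 4 = E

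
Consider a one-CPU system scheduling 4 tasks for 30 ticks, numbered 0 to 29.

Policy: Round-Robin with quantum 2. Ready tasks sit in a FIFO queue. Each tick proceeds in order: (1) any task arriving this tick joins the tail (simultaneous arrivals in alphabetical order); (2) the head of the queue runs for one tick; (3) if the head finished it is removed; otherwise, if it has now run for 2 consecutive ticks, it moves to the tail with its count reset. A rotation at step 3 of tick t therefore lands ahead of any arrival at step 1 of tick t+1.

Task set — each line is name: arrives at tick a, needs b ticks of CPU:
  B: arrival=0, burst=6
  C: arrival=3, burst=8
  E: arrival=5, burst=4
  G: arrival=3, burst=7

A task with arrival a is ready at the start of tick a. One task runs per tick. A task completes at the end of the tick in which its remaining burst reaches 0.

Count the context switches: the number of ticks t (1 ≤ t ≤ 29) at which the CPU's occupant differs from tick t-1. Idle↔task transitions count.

context switches = 12

t=0: queue=[B] q_used=0 → run B
t=1: queue=[B] q_used=1 → run B
t=2: queue=[B] q_used=0 → run B
t=3: queue=[B,C,G] q_used=1 → run B
t=4: queue=[C,G,B] q_used=0 → run C
t=5: queue=[C,G,B,E] q_used=1 → run C
t=6: queue=[G,B,E,C] q_used=0 → run G
t=7: queue=[G,B,E,C] q_used=1 → run G
t=8: queue=[B,E,C,G] q_used=0 → run B
t=9: queue=[B,E,C,G] q_used=1 → run B
t=10: queue=[E,C,G] q_used=0 → run E
t=11: queue=[E,C,G] q_used=1 → run E
t=12: queue=[C,G,E] q_used=0 → run C
t=13: queue=[C,G,E] q_used=1 → run C
t=14: queue=[G,E,C] q_used=0 → run G
t=15: queue=[G,E,C] q_used=1 → run G
t=16: queue=[E,C,G] q_used=0 → run E
t=17: queue=[E,C,G] q_used=1 → run E
t=18: queue=[C,G] q_used=0 → run C
t=19: queue=[C,G] q_used=1 → run C
t=20: queue=[G,C] q_used=0 → run G
t=21: queue=[G,C] q_used=1 → run G
t=22: queue=[C,G] q_used=0 → run C
t=23: queue=[C,G] q_used=1 → run C
t=24: queue=[G] q_used=0 → run G
t=25: (idle)
t=26: (idle)
t=27: (idle)
t=28: (idle)
t=29: (idle)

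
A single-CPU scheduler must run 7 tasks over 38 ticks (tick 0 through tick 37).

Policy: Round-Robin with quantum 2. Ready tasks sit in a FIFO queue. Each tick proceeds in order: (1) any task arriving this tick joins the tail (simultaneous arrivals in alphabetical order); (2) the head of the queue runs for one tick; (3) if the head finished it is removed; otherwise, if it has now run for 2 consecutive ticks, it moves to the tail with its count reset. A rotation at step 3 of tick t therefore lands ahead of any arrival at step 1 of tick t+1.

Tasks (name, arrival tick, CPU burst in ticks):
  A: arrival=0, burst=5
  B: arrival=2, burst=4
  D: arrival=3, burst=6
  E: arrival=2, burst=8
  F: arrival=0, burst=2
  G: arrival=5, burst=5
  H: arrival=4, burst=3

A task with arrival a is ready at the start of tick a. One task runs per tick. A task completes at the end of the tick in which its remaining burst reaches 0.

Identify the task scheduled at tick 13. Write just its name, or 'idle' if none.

t=0: queue=[A,F] q_used=0 → run A
t=1: queue=[A,F] q_used=1 → run A
t=2: queue=[F,A,B,E] q_used=0 → run F
t=3: queue=[F,A,B,E,D] q_used=1 → run F
t=4: queue=[A,B,E,D,H] q_used=0 → run A
t=5: queue=[A,B,E,D,H,G] q_used=1 → run A
t=6: queue=[B,E,D,H,G,A] q_used=0 → run B
t=7: queue=[B,E,D,H,G,A] q_used=1 → run B
t=8: queue=[E,D,H,G,A,B] q_used=0 → run E
t=9: queue=[E,D,H,G,A,B] q_used=1 → run E
t=10: queue=[D,H,G,A,B,E] q_used=0 → run D
t=11: queue=[D,H,G,A,B,E] q_used=1 → run D
t=12: queue=[H,G,A,B,E,D] q_used=0 → run H
t=13: queue=[H,G,A,B,E,D] q_used=1 → run H
t=14: queue=[G,A,B,E,D,H] q_used=0 → run G
t=15: queue=[G,A,B,E,D,H] q_used=1 → run G
t=16: queue=[A,B,E,D,H,G] q_used=0 → run A
t=17: queue=[B,E,D,H,G] q_used=0 → run B
t=18: queue=[B,E,D,H,G] q_used=1 → run B
t=19: queue=[E,D,H,G] q_used=0 → run E
t=20: queue=[E,D,H,G] q_used=1 → run E
t=21: queue=[D,H,G,E] q_used=0 → run D
t=22: queue=[D,H,G,E] q_used=1 → run D
t=23: queue=[H,G,E,D] q_used=0 → run H
t=24: queue=[G,E,D] q_used=0 → run G
t=25: queue=[G,E,D] q_used=1 → run G
t=26: queue=[E,D,G] q_used=0 → run E
t=27: queue=[E,D,G] q_used=1 → run E
t=28: queue=[D,G,E] q_used=0 → run D
t=29: queue=[D,G,E] q_used=1 → run D
t=30: queue=[G,E] q_used=0 → run G
t=31: queue=[E] q_used=0 → run E
t=32: queue=[E] q_used=1 → run E
t=33: (idle)
t=34: (idle)
t=35: (idle)
t=36: (idle)
t=37: (idle)

running at tick 13 = H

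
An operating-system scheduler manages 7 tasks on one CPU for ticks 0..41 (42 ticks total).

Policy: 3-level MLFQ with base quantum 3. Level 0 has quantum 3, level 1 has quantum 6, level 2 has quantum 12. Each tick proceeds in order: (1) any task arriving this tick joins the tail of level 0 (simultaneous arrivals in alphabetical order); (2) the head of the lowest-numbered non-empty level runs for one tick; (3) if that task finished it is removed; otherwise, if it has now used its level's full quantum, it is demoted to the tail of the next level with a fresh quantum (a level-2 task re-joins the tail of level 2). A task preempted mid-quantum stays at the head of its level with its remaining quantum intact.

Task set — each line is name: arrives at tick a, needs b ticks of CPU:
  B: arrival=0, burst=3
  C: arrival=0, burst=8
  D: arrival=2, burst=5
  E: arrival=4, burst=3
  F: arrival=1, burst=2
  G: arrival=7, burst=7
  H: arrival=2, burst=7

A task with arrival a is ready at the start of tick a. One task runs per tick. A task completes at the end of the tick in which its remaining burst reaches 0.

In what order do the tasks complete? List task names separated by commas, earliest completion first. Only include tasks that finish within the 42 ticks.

t=0: L0/L1/L2 = BC/-/- → run B
t=1: L0/L1/L2 = BCF/-/- → run B
t=2: L0/L1/L2 = BCFDH/-/- → run B
t=3: L0/L1/L2 = CFDH/-/- → run C
t=4: L0/L1/L2 = CFDHE/-/- → run C
t=5: L0/L1/L2 = CFDHE/-/- → run C
t=6: L0/L1/L2 = FDHE/C/- → run F
t=7: L0/L1/L2 = FDHEG/C/- → run F
t=8: L0/L1/L2 = DHEG/C/- → run D
t=9: L0/L1/L2 = DHEG/C/- → run D
t=10: L0/L1/L2 = DHEG/C/- → run D
t=11: L0/L1/L2 = HEG/CD/- → run H
t=12: L0/L1/L2 = HEG/CD/- → run H
t=13: L0/L1/L2 = HEG/CD/- → run H
t=14: L0/L1/L2 = EG/CDH/- → run E
t=15: L0/L1/L2 = EG/CDH/- → run E
t=16: L0/L1/L2 = EG/CDH/- → run E
t=17: L0/L1/L2 = G/CDH/- → run G
t=18: L0/L1/L2 = G/CDH/- → run G
t=19: L0/L1/L2 = G/CDH/- → run G
t=20: L0/L1/L2 = -/CDHG/- → run C
t=21: L0/L1/L2 = -/CDHG/- → run C
t=22: L0/L1/L2 = -/CDHG/- → run C
t=23: L0/L1/L2 = -/CDHG/- → run C
t=24: L0/L1/L2 = -/CDHG/- → run C
t=25: L0/L1/L2 = -/DHG/- → run D
t=26: L0/L1/L2 = -/DHG/- → run D
t=27: L0/L1/L2 = -/HG/- → run H
t=28: L0/L1/L2 = -/HG/- → run H
t=29: L0/L1/L2 = -/HG/- → run H
t=30: L0/L1/L2 = -/HG/- → run H
t=31: L0/L1/L2 = -/G/- → run G
t=32: L0/L1/L2 = -/G/- → run G
t=33: L0/L1/L2 = -/G/- → run G
t=34: L0/L1/L2 = -/G/- → run G
t=35: (idle)
t=36: (idle)
t=37: (idle)
t=38: (idle)
t=39: (idle)
t=40: (idle)
t=41: (idle)

completion order = B, F, E, C, D, H, G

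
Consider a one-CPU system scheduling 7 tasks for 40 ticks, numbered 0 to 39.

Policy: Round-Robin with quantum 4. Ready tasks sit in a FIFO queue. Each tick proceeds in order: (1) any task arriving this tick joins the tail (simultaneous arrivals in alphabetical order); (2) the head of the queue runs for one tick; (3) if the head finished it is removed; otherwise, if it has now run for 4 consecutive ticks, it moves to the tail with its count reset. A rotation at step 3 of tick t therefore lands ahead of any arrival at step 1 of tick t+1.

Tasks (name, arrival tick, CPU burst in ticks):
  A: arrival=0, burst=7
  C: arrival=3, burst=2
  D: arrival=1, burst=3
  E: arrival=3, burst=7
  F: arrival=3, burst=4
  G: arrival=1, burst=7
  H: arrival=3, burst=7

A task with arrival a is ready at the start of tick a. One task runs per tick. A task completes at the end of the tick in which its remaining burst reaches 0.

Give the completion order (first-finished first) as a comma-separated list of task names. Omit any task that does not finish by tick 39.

completion order = D, C, F, A, G, E, H

t=0: queue=[A] q_used=0 → run A
t=1: queue=[A,D,G] q_used=1 → run A
t=2: queue=[A,D,G] q_used=2 → run A
t=3: queue=[A,D,G,C,E,F,H] q_used=3 → run A
t=4: queue=[D,G,C,E,F,H,A] q_used=0 → run D
t=5: queue=[D,G,C,E,F,H,A] q_used=1 → run D
t=6: queue=[D,G,C,E,F,H,A] q_used=2 → run D
t=7: queue=[G,C,E,F,H,A] q_used=0 → run G
t=8: queue=[G,C,E,F,H,A] q_used=1 → run G
t=9: queue=[G,C,E,F,H,A] q_used=2 → run G
t=10: queue=[G,C,E,F,H,A] q_used=3 → run G
t=11: queue=[C,E,F,H,A,G] q_used=0 → run C
t=12: queue=[C,E,F,H,A,G] q_used=1 → run C
t=13: queue=[E,F,H,A,G] q_used=0 → run E
t=14: queue=[E,F,H,A,G] q_used=1 → run E
t=15: queue=[E,F,H,A,G] q_used=2 → run E
t=16: queue=[E,F,H,A,G] q_used=3 → run E
t=17: queue=[F,H,A,G,E] q_used=0 → run F
t=18: queue=[F,H,A,G,E] q_used=1 → run F
t=19: queue=[F,H,A,G,E] q_used=2 → run F
t=20: queue=[F,H,A,G,E] q_used=3 → run F
t=21: queue=[H,A,G,E] q_used=0 → run H
t=22: queue=[H,A,G,E] q_used=1 → run H
t=23: queue=[H,A,G,E] q_used=2 → run H
t=24: queue=[H,A,G,E] q_used=3 → run H
t=25: queue=[A,G,E,H] q_used=0 → run A
t=26: queue=[A,G,E,H] q_used=1 → run A
t=27: queue=[A,G,E,H] q_used=2 → run A
t=28: queue=[G,E,H] q_used=0 → run G
t=29: queue=[G,E,H] q_used=1 → run G
t=30: queue=[G,E,H] q_used=2 → run G
t=31: queue=[E,H] q_used=0 → run E
t=32: queue=[E,H] q_used=1 → run E
t=33: queue=[E,H] q_used=2 → run E
t=34: queue=[H] q_used=0 → run H
t=35: queue=[H] q_used=1 → run H
t=36: queue=[H] q_used=2 → run H
t=37: (idle)
t=38: (idle)
t=39: (idle)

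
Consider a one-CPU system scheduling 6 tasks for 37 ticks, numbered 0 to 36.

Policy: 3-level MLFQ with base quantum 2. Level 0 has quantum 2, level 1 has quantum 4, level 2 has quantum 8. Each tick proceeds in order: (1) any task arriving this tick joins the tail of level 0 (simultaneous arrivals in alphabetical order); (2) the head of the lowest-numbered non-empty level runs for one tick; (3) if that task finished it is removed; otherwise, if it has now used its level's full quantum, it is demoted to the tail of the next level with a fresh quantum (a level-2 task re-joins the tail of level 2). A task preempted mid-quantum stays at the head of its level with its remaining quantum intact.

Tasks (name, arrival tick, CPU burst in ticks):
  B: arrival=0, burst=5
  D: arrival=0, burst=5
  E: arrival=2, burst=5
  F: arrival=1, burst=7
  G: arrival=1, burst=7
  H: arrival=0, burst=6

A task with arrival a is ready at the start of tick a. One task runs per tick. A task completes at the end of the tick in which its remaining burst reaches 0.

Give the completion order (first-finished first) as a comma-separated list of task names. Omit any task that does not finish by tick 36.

t=0: L0/L1/L2 = BDH/-/- → run B
t=1: L0/L1/L2 = BDHFG/-/- → run B
t=2: L0/L1/L2 = DHFGE/B/- → run D
t=3: L0/L1/L2 = DHFGE/B/- → run D
t=4: L0/L1/L2 = HFGE/BD/- → run H
t=5: L0/L1/L2 = HFGE/BD/- → run H
t=6: L0/L1/L2 = FGE/BDH/- → run F
t=7: L0/L1/L2 = FGE/BDH/- → run F
t=8: L0/L1/L2 = GE/BDHF/- → run G
t=9: L0/L1/L2 = GE/BDHF/- → run G
t=10: L0/L1/L2 = E/BDHFG/- → run E
t=11: L0/L1/L2 = E/BDHFG/- → run E
t=12: L0/L1/L2 = -/BDHFGE/- → run B
t=13: L0/L1/L2 = -/BDHFGE/- → run B
t=14: L0/L1/L2 = -/BDHFGE/- → run B
t=15: L0/L1/L2 = -/DHFGE/- → run D
t=16: L0/L1/L2 = -/DHFGE/- → run D
t=17: L0/L1/L2 = -/DHFGE/- → run D
t=18: L0/L1/L2 = -/HFGE/- → run H
t=19: L0/L1/L2 = -/HFGE/- → run H
t=20: L0/L1/L2 = -/HFGE/- → run H
t=21: L0/L1/L2 = -/HFGE/- → run H
t=22: L0/L1/L2 = -/FGE/- → run F
t=23: L0/L1/L2 = -/FGE/- → run F
t=24: L0/L1/L2 = -/FGE/- → run F
t=25: L0/L1/L2 = -/FGE/- → run F
t=26: L0/L1/L2 = -/GE/F → run G
t=27: L0/L1/L2 = -/GE/F → run G
t=28: L0/L1/L2 = -/GE/F → run G
t=29: L0/L1/L2 = -/GE/F → run G
t=30: L0/L1/L2 = -/E/FG → run E
t=31: L0/L1/L2 = -/E/FG → run E
t=32: L0/L1/L2 = -/E/FG → run E
t=33: L0/L1/L2 = -/-/FG → run F
t=34: L0/L1/L2 = -/-/G → run G
t=35: (idle)
t=36: (idle)

completion order = B, D, H, E, F, G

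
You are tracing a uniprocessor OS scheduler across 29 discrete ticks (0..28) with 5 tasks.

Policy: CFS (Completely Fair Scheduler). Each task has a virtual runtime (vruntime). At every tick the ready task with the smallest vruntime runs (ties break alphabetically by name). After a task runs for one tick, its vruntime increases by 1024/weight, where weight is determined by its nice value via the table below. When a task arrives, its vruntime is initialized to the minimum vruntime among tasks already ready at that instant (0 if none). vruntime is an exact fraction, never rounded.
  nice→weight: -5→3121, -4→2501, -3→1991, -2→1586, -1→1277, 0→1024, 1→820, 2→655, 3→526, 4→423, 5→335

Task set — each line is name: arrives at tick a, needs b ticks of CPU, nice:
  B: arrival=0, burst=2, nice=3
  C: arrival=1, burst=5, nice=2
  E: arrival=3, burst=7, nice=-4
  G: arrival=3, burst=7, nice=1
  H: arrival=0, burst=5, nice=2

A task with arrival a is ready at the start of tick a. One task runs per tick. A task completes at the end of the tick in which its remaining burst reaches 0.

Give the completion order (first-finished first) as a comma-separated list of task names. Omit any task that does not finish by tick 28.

completion order = B, E, C, H, G

t=0: vr[B=0 H=0] → run B
t=1: vr[B=512/263 C=0 H=0] → run C
t=2: vr[B=512/263 C=1024/655 H=0] → run H
t=3: vr[B=512/263 C=1024/655 E=1024/655 G=1024/655 H=1024/655] → run C
t=4: vr[B=512/263 C=2048/655 E=1024/655 G=1024/655 H=1024/655] → run E
t=5: vr[B=512/263 C=2048/655 E=3231744/1638155 G=1024/655 H=1024/655] → run G
t=6: vr[B=512/263 C=2048/655 E=3231744/1638155 G=15104/5371 H=1024/655] → run H
t=7: vr[B=512/263 C=2048/655 E=3231744/1638155 G=15104/5371 H=2048/655] → run B
t=8: vr[C=2048/655 E=3231744/1638155 G=15104/5371 H=2048/655] → run E
t=9: vr[C=2048/655 E=3902464/1638155 G=15104/5371 H=2048/655] → run E
t=10: vr[C=2048/655 E=4573184/1638155 G=15104/5371 H=2048/655] → run E
t=11: vr[C=2048/655 E=5243904/1638155 G=15104/5371 H=2048/655] → run G
t=12: vr[C=2048/655 E=5243904/1638155 G=109056/26855 H=2048/655] → run C
t=13: vr[C=3072/655 E=5243904/1638155 G=109056/26855 H=2048/655] → run H
t=14: vr[C=3072/655 E=5243904/1638155 G=109056/26855 H=3072/655] → run E
t=15: vr[C=3072/655 E=5914624/1638155 G=109056/26855 H=3072/655] → run E
t=16: vr[C=3072/655 E=6585344/1638155 G=109056/26855 H=3072/655] → run E
t=17: vr[C=3072/655 G=109056/26855 H=3072/655] → run G
t=18: vr[C=3072/655 G=142592/26855 H=3072/655] → run C
t=19: vr[C=4096/655 G=142592/26855 H=3072/655] → run H
t=20: vr[C=4096/655 G=142592/26855 H=4096/655] → run G
t=21: vr[C=4096/655 G=176128/26855 H=4096/655] → run C
t=22: vr[G=176128/26855 H=4096/655] → run H
t=23: vr[G=176128/26855] → run G
t=24: vr[G=209664/26855] → run G
t=25: vr[G=48640/5371] → run G
t=26: (idle)
t=27: (idle)
t=28: (idle)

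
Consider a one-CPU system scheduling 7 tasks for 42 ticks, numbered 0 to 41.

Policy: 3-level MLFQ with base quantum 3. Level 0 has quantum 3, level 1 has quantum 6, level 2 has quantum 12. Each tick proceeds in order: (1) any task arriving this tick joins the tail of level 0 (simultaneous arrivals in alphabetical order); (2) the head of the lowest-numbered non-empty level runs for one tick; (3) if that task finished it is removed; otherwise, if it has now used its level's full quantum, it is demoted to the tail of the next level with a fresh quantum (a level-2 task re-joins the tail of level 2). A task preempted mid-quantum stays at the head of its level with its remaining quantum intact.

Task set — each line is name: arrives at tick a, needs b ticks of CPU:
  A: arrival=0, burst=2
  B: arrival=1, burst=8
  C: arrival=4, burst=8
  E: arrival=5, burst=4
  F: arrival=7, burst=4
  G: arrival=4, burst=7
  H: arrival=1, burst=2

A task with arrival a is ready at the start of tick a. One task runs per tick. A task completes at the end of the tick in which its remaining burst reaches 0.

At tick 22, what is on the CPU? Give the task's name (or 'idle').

t=0: L0/L1/L2 = A/-/- → run A
t=1: L0/L1/L2 = ABH/-/- → run A
t=2: L0/L1/L2 = BH/-/- → run B
t=3: L0/L1/L2 = BH/-/- → run B
t=4: L0/L1/L2 = BHCG/-/- → run B
t=5: L0/L1/L2 = HCGE/B/- → run H
t=6: L0/L1/L2 = HCGE/B/- → run H
t=7: L0/L1/L2 = CGEF/B/- → run C
t=8: L0/L1/L2 = CGEF/B/- → run C
t=9: L0/L1/L2 = CGEF/B/- → run C
t=10: L0/L1/L2 = GEF/BC/- → run G
t=11: L0/L1/L2 = GEF/BC/- → run G
t=12: L0/L1/L2 = GEF/BC/- → run G
t=13: L0/L1/L2 = EF/BCG/- → run E
t=14: L0/L1/L2 = EF/BCG/- → run E
t=15: L0/L1/L2 = EF/BCG/- → run E
t=16: L0/L1/L2 = F/BCGE/- → run F
t=17: L0/L1/L2 = F/BCGE/- → run F
t=18: L0/L1/L2 = F/BCGE/- → run F
t=19: L0/L1/L2 = -/BCGEF/- → run B
t=20: L0/L1/L2 = -/BCGEF/- → run B
t=21: L0/L1/L2 = -/BCGEF/- → run B
t=22: L0/L1/L2 = -/BCGEF/- → run B
t=23: L0/L1/L2 = -/BCGEF/- → run B
t=24: L0/L1/L2 = -/CGEF/- → run C
t=25: L0/L1/L2 = -/CGEF/- → run C
t=26: L0/L1/L2 = -/CGEF/- → run C
t=27: L0/L1/L2 = -/CGEF/- → run C
t=28: L0/L1/L2 = -/CGEF/- → run C
t=29: L0/L1/L2 = -/GEF/- → run G
t=30: L0/L1/L2 = -/GEF/- → run G
t=31: L0/L1/L2 = -/GEF/- → run G
t=32: L0/L1/L2 = -/GEF/- → run G
t=33: L0/L1/L2 = -/EF/- → run E
t=34: L0/L1/L2 = -/F/- → run F
t=35: (idle)
t=36: (idle)
t=37: (idle)
t=38: (idle)
t=39: (idle)
t=40: (idle)
t=41: (idle)

running at tick 22 = B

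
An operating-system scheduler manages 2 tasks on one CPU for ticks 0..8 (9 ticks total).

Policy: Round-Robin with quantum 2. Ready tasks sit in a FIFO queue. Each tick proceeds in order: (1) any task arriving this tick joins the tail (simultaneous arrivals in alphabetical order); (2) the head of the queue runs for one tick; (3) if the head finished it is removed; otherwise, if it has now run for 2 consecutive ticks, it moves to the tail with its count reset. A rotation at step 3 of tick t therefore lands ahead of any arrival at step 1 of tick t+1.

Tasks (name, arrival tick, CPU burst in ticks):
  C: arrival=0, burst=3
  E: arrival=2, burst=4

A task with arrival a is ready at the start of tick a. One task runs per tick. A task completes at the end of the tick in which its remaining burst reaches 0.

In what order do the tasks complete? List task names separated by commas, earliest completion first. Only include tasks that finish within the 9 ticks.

completion order = C, E

t=0: queue=[C] q_used=0 → run C
t=1: queue=[C] q_used=1 → run C
t=2: queue=[C,E] q_used=0 → run C
t=3: queue=[E] q_used=0 → run E
t=4: queue=[E] q_used=1 → run E
t=5: queue=[E] q_used=0 → run E
t=6: queue=[E] q_used=1 → run E
t=7: (idle)
t=8: (idle)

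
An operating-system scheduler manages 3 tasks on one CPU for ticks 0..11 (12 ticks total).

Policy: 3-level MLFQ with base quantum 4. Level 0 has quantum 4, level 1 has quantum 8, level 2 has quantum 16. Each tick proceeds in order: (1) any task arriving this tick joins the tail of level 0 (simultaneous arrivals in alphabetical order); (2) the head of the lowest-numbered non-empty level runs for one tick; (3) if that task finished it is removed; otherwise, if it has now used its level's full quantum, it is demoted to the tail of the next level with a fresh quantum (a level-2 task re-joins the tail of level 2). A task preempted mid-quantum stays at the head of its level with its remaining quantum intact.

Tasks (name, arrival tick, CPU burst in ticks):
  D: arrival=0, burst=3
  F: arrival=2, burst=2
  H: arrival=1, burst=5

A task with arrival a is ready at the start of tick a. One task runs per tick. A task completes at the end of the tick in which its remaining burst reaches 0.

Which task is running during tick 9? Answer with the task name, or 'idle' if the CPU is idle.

running at tick 9 = H

t=0: L0/L1/L2 = D/-/- → run D
t=1: L0/L1/L2 = DH/-/- → run D
t=2: L0/L1/L2 = DHF/-/- → run D
t=3: L0/L1/L2 = HF/-/- → run H
t=4: L0/L1/L2 = HF/-/- → run H
t=5: L0/L1/L2 = HF/-/- → run H
t=6: L0/L1/L2 = HF/-/- → run H
t=7: L0/L1/L2 = F/H/- → run F
t=8: L0/L1/L2 = F/H/- → run F
t=9: L0/L1/L2 = -/H/- → run H
t=10: (idle)
t=11: (idle)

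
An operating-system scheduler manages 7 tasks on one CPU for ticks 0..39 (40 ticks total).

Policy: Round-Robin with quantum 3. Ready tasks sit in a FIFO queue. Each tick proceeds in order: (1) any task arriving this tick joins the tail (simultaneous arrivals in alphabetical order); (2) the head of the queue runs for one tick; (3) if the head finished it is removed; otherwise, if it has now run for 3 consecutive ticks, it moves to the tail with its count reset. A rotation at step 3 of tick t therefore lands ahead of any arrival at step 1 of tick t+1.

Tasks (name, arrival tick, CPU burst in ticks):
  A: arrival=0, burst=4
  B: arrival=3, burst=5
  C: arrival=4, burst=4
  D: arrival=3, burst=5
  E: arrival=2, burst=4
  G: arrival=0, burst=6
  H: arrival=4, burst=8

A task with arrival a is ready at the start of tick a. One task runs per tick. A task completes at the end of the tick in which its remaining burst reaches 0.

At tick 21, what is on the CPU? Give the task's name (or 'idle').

running at tick 21 = H

t=0: queue=[A,G] q_used=0 → run A
t=1: queue=[A,G] q_used=1 → run A
t=2: queue=[A,G,E] q_used=2 → run A
t=3: queue=[G,E,A,B,D] q_used=0 → run G
t=4: queue=[G,E,A,B,D,C,H] q_used=1 → run G
t=5: queue=[G,E,A,B,D,C,H] q_used=2 → run G
t=6: queue=[E,A,B,D,C,H,G] q_used=0 → run E
t=7: queue=[E,A,B,D,C,H,G] q_used=1 → run E
t=8: queue=[E,A,B,D,C,H,G] q_used=2 → run E
t=9: queue=[A,B,D,C,H,G,E] q_used=0 → run A
t=10: queue=[B,D,C,H,G,E] q_used=0 → run B
t=11: queue=[B,D,C,H,G,E] q_used=1 → run B
t=12: queue=[B,D,C,H,G,E] q_used=2 → run B
t=13: queue=[D,C,H,G,E,B] q_used=0 → run D
t=14: queue=[D,C,H,G,E,B] q_used=1 → run D
t=15: queue=[D,C,H,G,E,B] q_used=2 → run D
t=16: queue=[C,H,G,E,B,D] q_used=0 → run C
t=17: queue=[C,H,G,E,B,D] q_used=1 → run C
t=18: queue=[C,H,G,E,B,D] q_used=2 → run C
t=19: queue=[H,G,E,B,D,C] q_used=0 → run H
t=20: queue=[H,G,E,B,D,C] q_used=1 → run H
t=21: queue=[H,G,E,B,D,C] q_used=2 → run H
t=22: queue=[G,E,B,D,C,H] q_used=0 → run G
t=23: queue=[G,E,B,D,C,H] q_used=1 → run G
t=24: queue=[G,E,B,D,C,H] q_used=2 → run G
t=25: queue=[E,B,D,C,H] q_used=0 → run E
t=26: queue=[B,D,C,H] q_used=0 → run B
t=27: queue=[B,D,C,H] q_used=1 → run B
t=28: queue=[D,C,H] q_used=0 → run D
t=29: queue=[D,C,H] q_used=1 → run D
t=30: queue=[C,H] q_used=0 → run C
t=31: queue=[H] q_used=0 → run H
t=32: queue=[H] q_used=1 → run H
t=33: queue=[H] q_used=2 → run H
t=34: queue=[H] q_used=0 → run H
t=35: queue=[H] q_used=1 → run H
t=36: (idle)
t=37: (idle)
t=38: (idle)
t=39: (idle)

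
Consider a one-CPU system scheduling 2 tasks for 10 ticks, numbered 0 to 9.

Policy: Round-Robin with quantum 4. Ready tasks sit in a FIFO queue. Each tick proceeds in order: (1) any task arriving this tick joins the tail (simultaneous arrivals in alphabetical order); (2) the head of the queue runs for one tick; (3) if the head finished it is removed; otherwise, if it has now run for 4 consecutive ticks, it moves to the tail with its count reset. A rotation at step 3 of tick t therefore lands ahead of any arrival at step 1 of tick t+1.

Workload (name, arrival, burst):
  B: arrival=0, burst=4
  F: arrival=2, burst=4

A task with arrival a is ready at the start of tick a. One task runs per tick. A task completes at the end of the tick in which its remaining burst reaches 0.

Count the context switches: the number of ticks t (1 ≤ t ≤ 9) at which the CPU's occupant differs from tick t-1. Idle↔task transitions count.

t=0: queue=[B] q_used=0 → run B
t=1: queue=[B] q_used=1 → run B
t=2: queue=[B,F] q_used=2 → run B
t=3: queue=[B,F] q_used=3 → run B
t=4: queue=[F] q_used=0 → run F
t=5: queue=[F] q_used=1 → run F
t=6: queue=[F] q_used=2 → run F
t=7: queue=[F] q_used=3 → run F
t=8: (idle)
t=9: (idle)

context switches = 2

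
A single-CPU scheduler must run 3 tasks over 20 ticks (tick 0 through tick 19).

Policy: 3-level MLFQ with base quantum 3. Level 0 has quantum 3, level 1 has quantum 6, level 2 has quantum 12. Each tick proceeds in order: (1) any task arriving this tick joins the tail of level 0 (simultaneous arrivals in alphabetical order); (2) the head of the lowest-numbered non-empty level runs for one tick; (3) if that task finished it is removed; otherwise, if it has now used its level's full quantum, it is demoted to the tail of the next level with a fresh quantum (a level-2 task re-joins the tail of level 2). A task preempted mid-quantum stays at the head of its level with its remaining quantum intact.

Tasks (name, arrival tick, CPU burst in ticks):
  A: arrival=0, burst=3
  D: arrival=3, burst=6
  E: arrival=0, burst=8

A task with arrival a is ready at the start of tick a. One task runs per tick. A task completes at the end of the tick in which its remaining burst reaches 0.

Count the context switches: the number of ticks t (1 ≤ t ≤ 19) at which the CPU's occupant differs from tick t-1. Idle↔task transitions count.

t=0: L0/L1/L2 = AE/-/- → run A
t=1: L0/L1/L2 = AE/-/- → run A
t=2: L0/L1/L2 = AE/-/- → run A
t=3: L0/L1/L2 = ED/-/- → run E
t=4: L0/L1/L2 = ED/-/- → run E
t=5: L0/L1/L2 = ED/-/- → run E
t=6: L0/L1/L2 = D/E/- → run D
t=7: L0/L1/L2 = D/E/- → run D
t=8: L0/L1/L2 = D/E/- → run D
t=9: L0/L1/L2 = -/ED/- → run E
t=10: L0/L1/L2 = -/ED/- → run E
t=11: L0/L1/L2 = -/ED/- → run E
t=12: L0/L1/L2 = -/ED/- → run E
t=13: L0/L1/L2 = -/ED/- → run E
t=14: L0/L1/L2 = -/D/- → run D
t=15: L0/L1/L2 = -/D/- → run D
t=16: L0/L1/L2 = -/D/- → run D
t=17: (idle)
t=18: (idle)
t=19: (idle)

context switches = 5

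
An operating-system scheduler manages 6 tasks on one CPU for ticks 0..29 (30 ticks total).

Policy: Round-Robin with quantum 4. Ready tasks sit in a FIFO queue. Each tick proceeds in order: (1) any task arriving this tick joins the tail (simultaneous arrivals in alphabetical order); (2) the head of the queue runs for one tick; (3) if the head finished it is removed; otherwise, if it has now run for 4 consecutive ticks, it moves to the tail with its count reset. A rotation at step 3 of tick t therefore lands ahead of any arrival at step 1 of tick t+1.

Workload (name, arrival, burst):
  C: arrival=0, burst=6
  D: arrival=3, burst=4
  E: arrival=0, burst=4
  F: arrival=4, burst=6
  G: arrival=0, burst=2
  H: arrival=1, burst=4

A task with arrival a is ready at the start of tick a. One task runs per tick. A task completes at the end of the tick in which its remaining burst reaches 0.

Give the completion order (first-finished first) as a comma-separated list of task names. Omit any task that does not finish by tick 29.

completion order = E, G, H, D, C, F

t=0: queue=[C,E,G] q_used=0 → run C
t=1: queue=[C,E,G,H] q_used=1 → run C
t=2: queue=[C,E,G,H] q_used=2 → run C
t=3: queue=[C,E,G,H,D] q_used=3 → run C
t=4: queue=[E,G,H,D,C,F] q_used=0 → run E
t=5: queue=[E,G,H,D,C,F] q_used=1 → run E
t=6: queue=[E,G,H,D,C,F] q_used=2 → run E
t=7: queue=[E,G,H,D,C,F] q_used=3 → run E
t=8: queue=[G,H,D,C,F] q_used=0 → run G
t=9: queue=[G,H,D,C,F] q_used=1 → run G
t=10: queue=[H,D,C,F] q_used=0 → run H
t=11: queue=[H,D,C,F] q_used=1 → run H
t=12: queue=[H,D,C,F] q_used=2 → run H
t=13: queue=[H,D,C,F] q_used=3 → run H
t=14: queue=[D,C,F] q_used=0 → run D
t=15: queue=[D,C,F] q_used=1 → run D
t=16: queue=[D,C,F] q_used=2 → run D
t=17: queue=[D,C,F] q_used=3 → run D
t=18: queue=[C,F] q_used=0 → run C
t=19: queue=[C,F] q_used=1 → run C
t=20: queue=[F] q_used=0 → run F
t=21: queue=[F] q_used=1 → run F
t=22: queue=[F] q_used=2 → run F
t=23: queue=[F] q_used=3 → run F
t=24: queue=[F] q_used=0 → run F
t=25: queue=[F] q_used=1 → run F
t=26: (idle)
t=27: (idle)
t=28: (idle)
t=29: (idle)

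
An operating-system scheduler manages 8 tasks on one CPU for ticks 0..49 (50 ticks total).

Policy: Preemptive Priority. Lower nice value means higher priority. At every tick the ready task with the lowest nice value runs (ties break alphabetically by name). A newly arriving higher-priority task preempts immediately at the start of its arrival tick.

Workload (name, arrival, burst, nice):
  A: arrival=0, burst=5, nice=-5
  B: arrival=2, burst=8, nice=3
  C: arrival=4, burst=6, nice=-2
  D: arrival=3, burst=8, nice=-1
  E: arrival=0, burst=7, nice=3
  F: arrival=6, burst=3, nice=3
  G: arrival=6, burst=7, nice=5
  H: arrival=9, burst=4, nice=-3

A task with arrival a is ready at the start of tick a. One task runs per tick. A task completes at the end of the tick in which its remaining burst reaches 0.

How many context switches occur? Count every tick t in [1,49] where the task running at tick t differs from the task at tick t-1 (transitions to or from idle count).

context switches = 9

t=0: ready={A,E} → run A
t=1: ready={A,E} → run A
t=2: ready={A,B,E} → run A
t=3: ready={A,B,D,E} → run A
t=4: ready={A,B,C,D,E} → run A
t=5: ready={B,C,D,E} → run C
t=6: ready={B,C,D,E,F,G} → run C
t=7: ready={B,C,D,E,F,G} → run C
t=8: ready={B,C,D,E,F,G} → run C
t=9: ready={B,C,D,E,F,G,H} → run H
t=10: ready={B,C,D,E,F,G,H} → run H
t=11: ready={B,C,D,E,F,G,H} → run H
t=12: ready={B,C,D,E,F,G,H} → run H
t=13: ready={B,C,D,E,F,G} → run C
t=14: ready={B,C,D,E,F,G} → run C
t=15: ready={B,D,E,F,G} → run D
t=16: ready={B,D,E,F,G} → run D
t=17: ready={B,D,E,F,G} → run D
t=18: ready={B,D,E,F,G} → run D
t=19: ready={B,D,E,F,G} → run D
t=20: ready={B,D,E,F,G} → run D
t=21: ready={B,D,E,F,G} → run D
t=22: ready={B,D,E,F,G} → run D
t=23: ready={B,E,F,G} → run B
t=24: ready={B,E,F,G} → run B
t=25: ready={B,E,F,G} → run B
t=26: ready={B,E,F,G} → run B
t=27: ready={B,E,F,G} → run B
t=28: ready={B,E,F,G} → run B
t=29: ready={B,E,F,G} → run B
t=30: ready={B,E,F,G} → run B
t=31: ready={E,F,G} → run E
t=32: ready={E,F,G} → run E
t=33: ready={E,F,G} → run E
t=34: ready={E,F,G} → run E
t=35: ready={E,F,G} → run E
t=36: ready={E,F,G} → run E
t=37: ready={E,F,G} → run E
t=38: ready={F,G} → run F
t=39: ready={F,G} → run F
t=40: ready={F,G} → run F
t=41: ready={G} → run G
t=42: ready={G} → run G
t=43: ready={G} → run G
t=44: ready={G} → run G
t=45: ready={G} → run G
t=46: ready={G} → run G
t=47: ready={G} → run G
t=48: (idle)
t=49: (idle)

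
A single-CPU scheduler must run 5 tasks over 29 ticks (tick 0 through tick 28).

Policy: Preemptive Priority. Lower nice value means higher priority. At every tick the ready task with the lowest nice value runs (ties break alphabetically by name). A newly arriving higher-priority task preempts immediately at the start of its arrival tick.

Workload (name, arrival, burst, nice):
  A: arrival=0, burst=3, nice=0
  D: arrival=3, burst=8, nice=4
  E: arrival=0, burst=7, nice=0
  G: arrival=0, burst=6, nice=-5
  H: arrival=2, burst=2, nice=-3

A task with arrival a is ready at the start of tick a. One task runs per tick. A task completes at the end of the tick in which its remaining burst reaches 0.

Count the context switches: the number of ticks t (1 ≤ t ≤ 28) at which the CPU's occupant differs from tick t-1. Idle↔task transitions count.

t=0: ready={A,E,G} → run G
t=1: ready={A,E,G} → run G
t=2: ready={A,E,G,H} → run G
t=3: ready={A,D,E,G,H} → run G
t=4: ready={A,D,E,G,H} → run G
t=5: ready={A,D,E,G,H} → run G
t=6: ready={A,D,E,H} → run H
t=7: ready={A,D,E,H} → run H
t=8: ready={A,D,E} → run A
t=9: ready={A,D,E} → run A
t=10: ready={A,D,E} → run A
t=11: ready={D,E} → run E
t=12: ready={D,E} → run E
t=13: ready={D,E} → run E
t=14: ready={D,E} → run E
t=15: ready={D,E} → run E
t=16: ready={D,E} → run E
t=17: ready={D,E} → run E
t=18: ready={D} → run D
t=19: ready={D} → run D
t=20: ready={D} → run D
t=21: ready={D} → run D
t=22: ready={D} → run D
t=23: ready={D} → run D
t=24: ready={D} → run D
t=25: ready={D} → run D
t=26: (idle)
t=27: (idle)
t=28: (idle)

context switches = 5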